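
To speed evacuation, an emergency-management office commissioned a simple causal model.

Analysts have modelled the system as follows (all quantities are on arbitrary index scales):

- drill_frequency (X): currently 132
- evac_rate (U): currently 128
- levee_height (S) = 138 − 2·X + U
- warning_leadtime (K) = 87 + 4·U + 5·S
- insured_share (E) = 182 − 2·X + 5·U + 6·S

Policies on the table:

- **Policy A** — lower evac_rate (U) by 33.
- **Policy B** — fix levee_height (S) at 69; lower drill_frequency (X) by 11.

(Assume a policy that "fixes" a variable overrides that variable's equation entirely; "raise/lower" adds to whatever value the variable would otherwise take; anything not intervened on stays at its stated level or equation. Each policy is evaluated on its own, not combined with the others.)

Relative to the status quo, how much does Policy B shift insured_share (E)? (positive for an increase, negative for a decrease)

424

Baseline:
  X = 132
  U = 128
  S = 138 − 2·132 + 128 = 2
  E = 182 − 2·132 + 5·128 + 6·2 = 570
Policy B (S := 69, X − 11):
  X = 132 − 11 = 121
  U = 128
  S = 69
  E = 182 − 2·121 + 5·128 + 6·69 = 994
Change in E: 994 − 570 = 424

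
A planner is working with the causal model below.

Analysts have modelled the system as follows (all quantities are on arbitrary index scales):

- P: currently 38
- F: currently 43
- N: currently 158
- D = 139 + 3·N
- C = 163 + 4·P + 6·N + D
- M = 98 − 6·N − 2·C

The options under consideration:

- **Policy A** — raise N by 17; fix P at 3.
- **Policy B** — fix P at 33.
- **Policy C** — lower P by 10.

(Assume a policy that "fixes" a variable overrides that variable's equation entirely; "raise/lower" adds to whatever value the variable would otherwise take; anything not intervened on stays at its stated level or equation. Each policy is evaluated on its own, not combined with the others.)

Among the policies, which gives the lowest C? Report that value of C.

Policy A (N + 17, P := 3):
  P = 3
  N = 158 + 17 = 175
  D = 139 + 3·175 = 664
  C = 163 + 4·3 + 6·175 + 664 = 1889
Policy B (P := 33):
  P = 33
  N = 158
  D = 139 + 3·158 = 613
  C = 163 + 4·33 + 6·158 + 613 = 1856
Policy C (P − 10):
  P = 38 − 10 = 28
  N = 158
  D = 139 + 3·158 = 613
  C = 163 + 4·28 + 6·158 + 613 = 1836
Comparing — Policy A: C=1889, Policy B: C=1856, Policy C: C=1836. Lowest is 1836 (Policy C).

1836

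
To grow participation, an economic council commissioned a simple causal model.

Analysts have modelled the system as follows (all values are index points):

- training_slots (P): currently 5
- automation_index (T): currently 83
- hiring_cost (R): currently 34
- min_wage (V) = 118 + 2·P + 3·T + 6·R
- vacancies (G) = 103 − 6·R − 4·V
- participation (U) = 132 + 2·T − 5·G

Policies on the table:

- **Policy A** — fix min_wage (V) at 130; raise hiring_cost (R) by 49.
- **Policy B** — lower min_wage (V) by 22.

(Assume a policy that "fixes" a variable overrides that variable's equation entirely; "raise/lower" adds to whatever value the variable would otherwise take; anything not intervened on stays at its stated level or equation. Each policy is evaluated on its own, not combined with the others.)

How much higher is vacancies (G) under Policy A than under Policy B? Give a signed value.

Policy A (V := 130, R + 49):
  P = 5
  T = 83
  R = 34 + 49 = 83
  V = 130
  G = 103 − 6·83 − 4·130 = -915
Policy B (V − 22):
  P = 5
  T = 83
  R = 34
  V = 118 + 2·5 + 3·83 + 6·34 (−22 from intervention) = 559
  G = 103 − 6·34 − 4·559 = -2337
G: -915 − (-2337) = 1422

1422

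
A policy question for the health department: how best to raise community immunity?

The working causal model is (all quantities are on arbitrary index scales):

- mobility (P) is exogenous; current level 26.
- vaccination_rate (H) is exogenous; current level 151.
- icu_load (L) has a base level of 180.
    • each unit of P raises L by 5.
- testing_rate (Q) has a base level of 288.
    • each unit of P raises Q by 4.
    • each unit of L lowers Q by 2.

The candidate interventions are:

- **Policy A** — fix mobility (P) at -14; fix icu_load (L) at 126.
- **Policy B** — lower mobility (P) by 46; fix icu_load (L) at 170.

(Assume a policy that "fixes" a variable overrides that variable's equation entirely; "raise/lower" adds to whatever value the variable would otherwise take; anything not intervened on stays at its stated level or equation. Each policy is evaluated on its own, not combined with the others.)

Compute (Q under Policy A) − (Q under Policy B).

Policy A (P := -14, L := 126):
  P = -14
  L = 126
  Q = 288 + 4·(-14) − 2·126 = -20
Policy B (P − 46, L := 170):
  P = 26 − 46 = -20
  L = 170
  Q = 288 + 4·(-20) − 2·170 = -132
Q: -20 − (-132) = 112

112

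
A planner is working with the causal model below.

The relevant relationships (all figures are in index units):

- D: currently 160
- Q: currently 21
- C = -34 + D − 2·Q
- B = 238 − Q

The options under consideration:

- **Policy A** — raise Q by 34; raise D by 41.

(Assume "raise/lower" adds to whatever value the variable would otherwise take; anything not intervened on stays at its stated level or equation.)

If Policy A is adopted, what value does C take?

Policy A (Q + 34, D + 41):
  D = 160 + 41 = 201
  Q = 21 + 34 = 55
  C = -34 + 201 − 2·55 = 57

57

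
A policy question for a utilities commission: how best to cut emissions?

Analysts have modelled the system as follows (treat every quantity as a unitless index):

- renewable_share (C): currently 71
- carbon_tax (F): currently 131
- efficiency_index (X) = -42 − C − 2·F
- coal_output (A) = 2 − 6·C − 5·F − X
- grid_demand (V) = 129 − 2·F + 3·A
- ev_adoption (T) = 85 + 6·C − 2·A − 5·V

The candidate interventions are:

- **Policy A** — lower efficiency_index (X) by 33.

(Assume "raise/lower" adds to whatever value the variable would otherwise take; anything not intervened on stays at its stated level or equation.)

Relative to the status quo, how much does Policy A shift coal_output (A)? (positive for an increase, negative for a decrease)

Baseline:
  C = 71
  F = 131
  X = -42 − 71 − 2·131 = -375
  A = 2 − 6·71 − 5·131 − (-375) = -704
Policy A (X − 33):
  C = 71
  F = 131
  X = -42 − 71 − 2·131 (−33 from intervention) = -408
  A = 2 − 6·71 − 5·131 − (-408) = -671
Change in A: -671 − (-704) = 33

33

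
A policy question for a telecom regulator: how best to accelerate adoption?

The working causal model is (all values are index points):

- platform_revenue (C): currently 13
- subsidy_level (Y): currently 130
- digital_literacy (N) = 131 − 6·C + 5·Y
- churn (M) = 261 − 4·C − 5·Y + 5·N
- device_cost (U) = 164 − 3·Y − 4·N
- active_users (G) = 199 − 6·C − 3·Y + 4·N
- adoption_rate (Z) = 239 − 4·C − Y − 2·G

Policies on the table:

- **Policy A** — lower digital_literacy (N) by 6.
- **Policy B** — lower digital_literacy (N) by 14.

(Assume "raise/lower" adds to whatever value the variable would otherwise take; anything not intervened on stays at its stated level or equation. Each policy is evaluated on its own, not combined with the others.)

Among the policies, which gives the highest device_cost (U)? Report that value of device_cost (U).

-2982

Policy A (N − 6):
  C = 13
  Y = 130
  N = 131 − 6·13 + 5·130 (−6 from intervention) = 697
  U = 164 − 3·130 − 4·697 = -3014
Policy B (N − 14):
  C = 13
  Y = 130
  N = 131 − 6·13 + 5·130 (−14 from intervention) = 689
  U = 164 − 3·130 − 4·689 = -2982
Comparing — Policy A: U=-3014, Policy B: U=-2982. Highest is -2982 (Policy B).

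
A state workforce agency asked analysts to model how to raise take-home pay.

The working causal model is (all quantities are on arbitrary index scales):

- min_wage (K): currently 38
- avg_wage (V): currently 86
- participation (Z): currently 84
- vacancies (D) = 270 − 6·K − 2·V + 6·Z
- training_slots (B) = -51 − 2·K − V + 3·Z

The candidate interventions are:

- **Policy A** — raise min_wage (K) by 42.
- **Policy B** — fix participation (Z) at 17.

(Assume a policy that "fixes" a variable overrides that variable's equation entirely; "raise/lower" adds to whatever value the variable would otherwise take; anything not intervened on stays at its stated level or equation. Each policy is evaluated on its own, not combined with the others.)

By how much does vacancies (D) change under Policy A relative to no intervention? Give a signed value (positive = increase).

Baseline:
  K = 38
  V = 86
  Z = 84
  D = 270 − 6·38 − 2·86 + 6·84 = 374
Policy A (K + 42):
  K = 38 + 42 = 80
  V = 86
  Z = 84
  D = 270 − 6·80 − 2·86 + 6·84 = 122
Change in D: 122 − 374 = -252

-252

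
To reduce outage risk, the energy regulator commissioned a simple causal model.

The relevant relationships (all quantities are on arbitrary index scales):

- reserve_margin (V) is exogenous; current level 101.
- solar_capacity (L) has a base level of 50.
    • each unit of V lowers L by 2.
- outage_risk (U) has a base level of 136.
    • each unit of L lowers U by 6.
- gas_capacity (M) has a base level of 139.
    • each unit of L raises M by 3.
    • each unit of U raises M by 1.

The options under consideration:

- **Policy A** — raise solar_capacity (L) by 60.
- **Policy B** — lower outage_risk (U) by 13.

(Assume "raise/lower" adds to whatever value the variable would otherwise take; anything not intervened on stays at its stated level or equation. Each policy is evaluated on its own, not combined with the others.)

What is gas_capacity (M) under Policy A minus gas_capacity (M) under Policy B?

Policy A (L + 60):
  V = 101
  L = 50 − 2·101 (+60 from intervention) = -92
  U = 136 − 6·(-92) = 688
  M = 139 + 3·(-92) + 688 = 551
Policy B (U − 13):
  V = 101
  L = 50 − 2·101 = -152
  U = 136 − 6·(-152) (−13 from intervention) = 1035
  M = 139 + 3·(-152) + 1035 = 718
M: 551 − 718 = -167

-167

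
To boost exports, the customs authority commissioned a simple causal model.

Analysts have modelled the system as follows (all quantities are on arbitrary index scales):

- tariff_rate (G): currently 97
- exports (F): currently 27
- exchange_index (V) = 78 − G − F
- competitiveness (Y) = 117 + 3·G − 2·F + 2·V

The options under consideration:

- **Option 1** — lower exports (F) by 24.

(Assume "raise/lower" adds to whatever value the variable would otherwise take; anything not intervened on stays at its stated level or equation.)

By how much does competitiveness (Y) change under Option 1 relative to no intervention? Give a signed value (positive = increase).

Baseline:
  G = 97
  F = 27
  V = 78 − 97 − 27 = -46
  Y = 117 + 3·97 − 2·27 + 2·(-46) = 262
Option 1 (F − 24):
  G = 97
  F = 27 − 24 = 3
  V = 78 − 97 − 3 = -22
  Y = 117 + 3·97 − 2·3 + 2·(-22) = 358
Change in Y: 358 − 262 = 96

96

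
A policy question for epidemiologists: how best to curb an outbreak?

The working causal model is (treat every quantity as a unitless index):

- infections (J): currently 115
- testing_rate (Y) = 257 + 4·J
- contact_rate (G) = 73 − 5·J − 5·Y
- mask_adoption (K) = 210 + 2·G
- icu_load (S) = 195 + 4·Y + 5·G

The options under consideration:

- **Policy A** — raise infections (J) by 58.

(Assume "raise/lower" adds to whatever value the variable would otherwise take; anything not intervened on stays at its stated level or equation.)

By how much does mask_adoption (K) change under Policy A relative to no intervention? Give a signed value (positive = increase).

Baseline:
  J = 115
  Y = 257 + 4·115 = 717
  G = 73 − 5·115 − 5·717 = -4087
  K = 210 + 2·(-4087) = -7964
Policy A (J + 58):
  J = 115 + 58 = 173
  Y = 257 + 4·173 = 949
  G = 73 − 5·173 − 5·949 = -5537
  K = 210 + 2·(-5537) = -10864
Change in K: -10864 − (-7964) = -2900

-2900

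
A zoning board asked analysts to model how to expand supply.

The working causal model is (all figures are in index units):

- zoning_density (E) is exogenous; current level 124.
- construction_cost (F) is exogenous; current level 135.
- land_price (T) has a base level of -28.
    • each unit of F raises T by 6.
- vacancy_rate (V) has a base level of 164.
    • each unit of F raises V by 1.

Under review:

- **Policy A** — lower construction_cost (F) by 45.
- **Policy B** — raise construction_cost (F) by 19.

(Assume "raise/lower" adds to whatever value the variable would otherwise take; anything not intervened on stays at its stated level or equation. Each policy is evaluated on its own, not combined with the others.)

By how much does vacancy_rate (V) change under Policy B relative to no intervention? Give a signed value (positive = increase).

Baseline:
  F = 135
  V = 164 + 135 = 299
Policy B (F + 19):
  F = 135 + 19 = 154
  V = 164 + 154 = 318
Change in V: 318 − 299 = 19

19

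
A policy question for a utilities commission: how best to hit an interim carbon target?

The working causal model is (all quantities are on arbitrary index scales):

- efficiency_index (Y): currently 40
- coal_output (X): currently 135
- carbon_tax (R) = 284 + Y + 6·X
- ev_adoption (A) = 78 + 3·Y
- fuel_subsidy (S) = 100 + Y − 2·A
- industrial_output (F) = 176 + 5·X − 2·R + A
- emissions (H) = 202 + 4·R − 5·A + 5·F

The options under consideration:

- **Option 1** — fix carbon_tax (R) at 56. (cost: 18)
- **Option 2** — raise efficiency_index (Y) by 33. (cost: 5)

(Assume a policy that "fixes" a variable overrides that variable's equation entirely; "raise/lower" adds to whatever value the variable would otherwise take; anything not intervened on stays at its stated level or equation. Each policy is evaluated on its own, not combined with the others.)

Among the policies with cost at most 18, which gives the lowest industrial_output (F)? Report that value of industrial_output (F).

Option 1 (R := 56):
  Y = 40
  X = 135
  R = 56
  A = 78 + 3·40 = 198
  F = 176 + 5·135 − 2·56 + 198 = 937
Option 2 (Y + 33):
  Y = 40 + 33 = 73
  X = 135
  R = 284 + 73 + 6·135 = 1167
  A = 78 + 3·73 = 297
  F = 176 + 5·135 − 2·1167 + 297 = -1186
Comparing — Option 1: F=937, Option 2: F=-1186. Lowest is -1186 (Option 2).

-1186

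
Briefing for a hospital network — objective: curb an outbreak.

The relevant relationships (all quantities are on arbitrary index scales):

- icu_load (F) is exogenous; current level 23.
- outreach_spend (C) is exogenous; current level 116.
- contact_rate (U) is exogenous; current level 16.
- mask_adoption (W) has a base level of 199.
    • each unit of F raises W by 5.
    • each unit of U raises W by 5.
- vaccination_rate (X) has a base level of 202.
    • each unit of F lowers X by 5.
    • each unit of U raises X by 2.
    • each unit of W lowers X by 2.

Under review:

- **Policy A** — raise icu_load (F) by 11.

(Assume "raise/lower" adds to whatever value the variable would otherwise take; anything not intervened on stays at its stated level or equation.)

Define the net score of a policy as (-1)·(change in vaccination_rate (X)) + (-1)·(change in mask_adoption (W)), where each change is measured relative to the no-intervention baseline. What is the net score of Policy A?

110

Baseline:
  F = 23
  U = 16
  W = 199 + 5·23 + 5·16 = 394
  X = 202 − 5·23 + 2·16 − 2·394 = -669
Policy A (F + 11):
  F = 23 + 11 = 34
  U = 16
  W = 199 + 5·34 + 5·16 = 449
  X = 202 − 5·34 + 2·16 − 2·449 = -834
ΔX = -834 − (-669) = -165; ΔW = 449 − 394 = 55
Score = (-1)·(-165) + (-1)·55 = 110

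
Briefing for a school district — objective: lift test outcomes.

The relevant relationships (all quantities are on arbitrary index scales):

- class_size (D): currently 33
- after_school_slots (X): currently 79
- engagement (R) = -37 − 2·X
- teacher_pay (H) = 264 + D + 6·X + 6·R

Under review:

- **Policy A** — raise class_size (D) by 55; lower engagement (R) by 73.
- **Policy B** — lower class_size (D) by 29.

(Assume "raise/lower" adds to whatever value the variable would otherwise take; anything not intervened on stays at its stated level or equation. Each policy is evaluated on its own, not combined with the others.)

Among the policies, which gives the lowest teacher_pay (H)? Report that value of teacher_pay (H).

Policy A (D + 55, R − 73):
  D = 33 + 55 = 88
  X = 79
  R = -37 − 2·79 (−73 from intervention) = -268
  H = 264 + 88 + 6·79 + 6·(-268) = -782
Policy B (D − 29):
  D = 33 − 29 = 4
  X = 79
  R = -37 − 2·79 = -195
  H = 264 + 4 + 6·79 + 6·(-195) = -428
Comparing — Policy A: H=-782, Policy B: H=-428. Lowest is -782 (Policy A).

-782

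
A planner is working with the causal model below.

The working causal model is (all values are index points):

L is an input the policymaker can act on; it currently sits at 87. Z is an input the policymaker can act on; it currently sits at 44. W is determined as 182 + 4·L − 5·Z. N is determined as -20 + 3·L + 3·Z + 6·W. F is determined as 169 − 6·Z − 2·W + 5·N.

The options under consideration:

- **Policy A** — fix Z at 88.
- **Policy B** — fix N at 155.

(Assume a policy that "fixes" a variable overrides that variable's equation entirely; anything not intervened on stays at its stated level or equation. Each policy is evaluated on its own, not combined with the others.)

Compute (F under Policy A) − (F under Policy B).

4626

Policy A (Z := 88):
  L = 87
  Z = 88
  W = 182 + 4·87 − 5·88 = 90
  N = -20 + 3·87 + 3·88 + 6·90 = 1045
  F = 169 − 6·88 − 2·90 + 5·1045 = 4686
Policy B (N := 155):
  L = 87
  Z = 44
  W = 182 + 4·87 − 5·44 = 310
  N = 155
  F = 169 − 6·44 − 2·310 + 5·155 = 60
F: 4686 − 60 = 4626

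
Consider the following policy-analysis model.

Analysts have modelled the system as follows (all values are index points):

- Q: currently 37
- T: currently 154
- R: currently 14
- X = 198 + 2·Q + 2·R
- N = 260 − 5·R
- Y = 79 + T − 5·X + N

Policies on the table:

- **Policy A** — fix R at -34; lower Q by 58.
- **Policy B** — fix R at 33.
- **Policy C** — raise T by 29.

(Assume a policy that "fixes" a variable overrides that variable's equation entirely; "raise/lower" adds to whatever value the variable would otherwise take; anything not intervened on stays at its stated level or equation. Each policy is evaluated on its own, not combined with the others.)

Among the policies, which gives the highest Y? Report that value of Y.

223

Policy A (R := -34, Q − 58):
  Q = 37 − 58 = -21
  T = 154
  R = -34
  X = 198 + 2·(-21) + 2·(-34) = 88
  N = 260 − 5·(-34) = 430
  Y = 79 + 154 − 5·88 + 430 = 223
Policy B (R := 33):
  Q = 37
  T = 154
  R = 33
  X = 198 + 2·37 + 2·33 = 338
  N = 260 − 5·33 = 95
  Y = 79 + 154 − 5·338 + 95 = -1362
Policy C (T + 29):
  Q = 37
  T = 154 + 29 = 183
  R = 14
  X = 198 + 2·37 + 2·14 = 300
  N = 260 − 5·14 = 190
  Y = 79 + 183 − 5·300 + 190 = -1048
Comparing — Policy A: Y=223, Policy B: Y=-1362, Policy C: Y=-1048. Highest is 223 (Policy A).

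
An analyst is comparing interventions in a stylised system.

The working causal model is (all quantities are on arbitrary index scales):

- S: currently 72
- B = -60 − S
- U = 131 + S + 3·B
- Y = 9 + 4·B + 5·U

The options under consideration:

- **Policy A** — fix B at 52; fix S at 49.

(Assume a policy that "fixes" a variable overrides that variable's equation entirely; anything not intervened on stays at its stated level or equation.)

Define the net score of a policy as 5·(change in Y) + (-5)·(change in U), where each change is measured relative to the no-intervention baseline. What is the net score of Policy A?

Baseline:
  S = 72
  B = -60 − 72 = -132
  U = 131 + 72 + 3·(-132) = -193
  Y = 9 + 4·(-132) + 5·(-193) = -1484
Policy A (B := 52, S := 49):
  S = 49
  B = 52
  U = 131 + 49 + 3·52 = 336
  Y = 9 + 4·52 + 5·336 = 1897
ΔY = 1897 − (-1484) = 3381; ΔU = 336 − (-193) = 529
Score = 5·3381 + (-5)·529 = 14260

14260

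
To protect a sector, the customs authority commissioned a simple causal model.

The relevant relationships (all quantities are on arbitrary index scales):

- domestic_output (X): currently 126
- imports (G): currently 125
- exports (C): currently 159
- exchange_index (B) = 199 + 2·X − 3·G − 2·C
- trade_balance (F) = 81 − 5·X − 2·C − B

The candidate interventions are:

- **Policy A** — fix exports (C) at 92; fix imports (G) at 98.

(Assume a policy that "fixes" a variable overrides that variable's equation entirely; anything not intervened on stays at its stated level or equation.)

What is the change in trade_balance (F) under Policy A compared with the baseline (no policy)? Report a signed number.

Baseline:
  X = 126
  G = 125
  C = 159
  B = 199 + 2·126 − 3·125 − 2·159 = -242
  F = 81 − 5·126 − 2·159 − (-242) = -625
Policy A (C := 92, G := 98):
  X = 126
  G = 98
  C = 92
  B = 199 + 2·126 − 3·98 − 2·92 = -27
  F = 81 − 5·126 − 2·92 − (-27) = -706
Change in F: -706 − (-625) = -81

-81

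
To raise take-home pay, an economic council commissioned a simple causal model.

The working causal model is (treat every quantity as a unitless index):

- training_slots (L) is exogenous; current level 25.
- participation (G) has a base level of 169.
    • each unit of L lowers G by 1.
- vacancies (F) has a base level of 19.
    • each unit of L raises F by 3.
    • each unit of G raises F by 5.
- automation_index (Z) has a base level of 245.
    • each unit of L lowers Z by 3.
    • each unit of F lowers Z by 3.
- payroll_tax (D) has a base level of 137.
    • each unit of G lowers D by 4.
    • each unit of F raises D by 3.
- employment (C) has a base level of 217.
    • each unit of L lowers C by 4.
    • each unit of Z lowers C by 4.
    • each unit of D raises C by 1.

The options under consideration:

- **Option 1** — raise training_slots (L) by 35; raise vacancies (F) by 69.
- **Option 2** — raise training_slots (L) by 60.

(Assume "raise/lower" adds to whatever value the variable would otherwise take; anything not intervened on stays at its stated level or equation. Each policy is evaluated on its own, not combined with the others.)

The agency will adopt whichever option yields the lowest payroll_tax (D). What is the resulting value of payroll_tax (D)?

Option 1 (L + 35, F + 69):
  L = 25 + 35 = 60
  G = 169 − 60 = 109
  F = 19 + 3·60 + 5·109 (+69 from intervention) = 813
  D = 137 − 4·109 + 3·813 = 2140
Option 2 (L + 60):
  L = 25 + 60 = 85
  G = 169 − 85 = 84
  F = 19 + 3·85 + 5·84 = 694
  D = 137 − 4·84 + 3·694 = 1883
Comparing — Option 1: D=2140, Option 2: D=1883. Lowest is 1883 (Option 2).

1883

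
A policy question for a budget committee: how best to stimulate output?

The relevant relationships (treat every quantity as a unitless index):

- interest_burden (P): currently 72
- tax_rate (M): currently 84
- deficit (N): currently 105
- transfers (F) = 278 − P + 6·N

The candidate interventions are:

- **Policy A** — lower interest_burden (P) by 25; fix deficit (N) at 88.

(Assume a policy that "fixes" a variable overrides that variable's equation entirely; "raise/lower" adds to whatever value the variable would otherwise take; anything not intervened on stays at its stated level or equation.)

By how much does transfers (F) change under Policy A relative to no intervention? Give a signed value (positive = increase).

Baseline:
  P = 72
  N = 105
  F = 278 − 72 + 6·105 = 836
Policy A (P − 25, N := 88):
  P = 72 − 25 = 47
  N = 88
  F = 278 − 47 + 6·88 = 759
Change in F: 759 − 836 = -77

-77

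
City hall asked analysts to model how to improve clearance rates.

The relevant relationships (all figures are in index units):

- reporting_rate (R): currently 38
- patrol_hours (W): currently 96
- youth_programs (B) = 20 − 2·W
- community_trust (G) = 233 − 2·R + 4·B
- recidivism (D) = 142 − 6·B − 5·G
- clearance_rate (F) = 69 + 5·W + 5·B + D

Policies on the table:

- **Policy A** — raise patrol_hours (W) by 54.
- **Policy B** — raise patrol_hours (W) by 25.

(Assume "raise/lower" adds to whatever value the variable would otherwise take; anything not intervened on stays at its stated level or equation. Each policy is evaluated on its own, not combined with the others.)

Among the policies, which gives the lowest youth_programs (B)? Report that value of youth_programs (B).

-280

Policy A (W + 54):
  W = 96 + 54 = 150
  B = 20 − 2·150 = -280
Policy B (W + 25):
  W = 96 + 25 = 121
  B = 20 − 2·121 = -222
Comparing — Policy A: B=-280, Policy B: B=-222. Lowest is -280 (Policy A).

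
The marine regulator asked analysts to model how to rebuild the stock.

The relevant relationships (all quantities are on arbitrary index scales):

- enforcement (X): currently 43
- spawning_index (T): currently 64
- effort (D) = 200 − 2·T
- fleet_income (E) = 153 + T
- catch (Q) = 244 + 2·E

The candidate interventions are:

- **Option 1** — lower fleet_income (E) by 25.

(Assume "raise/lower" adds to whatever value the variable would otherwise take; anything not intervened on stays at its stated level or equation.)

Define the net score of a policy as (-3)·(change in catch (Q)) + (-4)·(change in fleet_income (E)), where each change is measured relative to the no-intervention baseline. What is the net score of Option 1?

Baseline:
  T = 64
  E = 153 + 64 = 217
  Q = 244 + 2·217 = 678
Option 1 (E − 25):
  T = 64
  E = 153 + 64 (−25 from intervention) = 192
  Q = 244 + 2·192 = 628
ΔQ = 628 − 678 = -50; ΔE = 192 − 217 = -25
Score = (-3)·(-50) + (-4)·(-25) = 250

250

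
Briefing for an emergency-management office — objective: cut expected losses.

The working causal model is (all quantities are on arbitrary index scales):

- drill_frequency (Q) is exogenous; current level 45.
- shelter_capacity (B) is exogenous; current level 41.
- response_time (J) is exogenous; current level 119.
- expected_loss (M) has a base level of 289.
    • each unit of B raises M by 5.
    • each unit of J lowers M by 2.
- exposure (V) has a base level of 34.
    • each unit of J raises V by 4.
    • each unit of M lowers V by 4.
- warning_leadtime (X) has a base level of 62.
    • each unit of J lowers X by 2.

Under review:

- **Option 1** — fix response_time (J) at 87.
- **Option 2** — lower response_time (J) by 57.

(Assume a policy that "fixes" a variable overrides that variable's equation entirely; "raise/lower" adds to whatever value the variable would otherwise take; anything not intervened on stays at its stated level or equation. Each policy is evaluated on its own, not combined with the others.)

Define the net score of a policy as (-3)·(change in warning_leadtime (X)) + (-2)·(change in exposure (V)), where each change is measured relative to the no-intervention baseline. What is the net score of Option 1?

576

Baseline:
  B = 41
  J = 119
  M = 289 + 5·41 − 2·119 = 256
  V = 34 + 4·119 − 4·256 = -514
  X = 62 − 2·119 = -176
Option 1 (J := 87):
  B = 41
  J = 87
  M = 289 + 5·41 − 2·87 = 320
  V = 34 + 4·87 − 4·320 = -898
  X = 62 − 2·87 = -112
ΔX = -112 − (-176) = 64; ΔV = -898 − (-514) = -384
Score = (-3)·64 + (-2)·(-384) = 576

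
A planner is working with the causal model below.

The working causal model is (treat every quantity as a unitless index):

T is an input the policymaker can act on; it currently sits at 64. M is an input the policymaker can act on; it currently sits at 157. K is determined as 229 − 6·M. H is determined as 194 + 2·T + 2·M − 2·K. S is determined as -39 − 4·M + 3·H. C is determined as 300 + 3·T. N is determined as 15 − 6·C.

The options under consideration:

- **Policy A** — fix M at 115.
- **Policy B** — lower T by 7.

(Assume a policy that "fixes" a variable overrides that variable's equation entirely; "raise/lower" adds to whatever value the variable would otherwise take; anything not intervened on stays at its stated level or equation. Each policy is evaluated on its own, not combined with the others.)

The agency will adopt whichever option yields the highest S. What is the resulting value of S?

Policy A (M := 115):
  T = 64
  M = 115
  K = 229 − 6·115 = -461
  H = 194 + 2·64 + 2·115 − 2·(-461) = 1474
  S = -39 − 4·115 + 3·1474 = 3923
Policy B (T − 7):
  T = 64 − 7 = 57
  M = 157
  K = 229 − 6·157 = -713
  H = 194 + 2·57 + 2·157 − 2·(-713) = 2048
  S = -39 − 4·157 + 3·2048 = 5477
Comparing — Policy A: S=3923, Policy B: S=5477. Highest is 5477 (Policy B).

5477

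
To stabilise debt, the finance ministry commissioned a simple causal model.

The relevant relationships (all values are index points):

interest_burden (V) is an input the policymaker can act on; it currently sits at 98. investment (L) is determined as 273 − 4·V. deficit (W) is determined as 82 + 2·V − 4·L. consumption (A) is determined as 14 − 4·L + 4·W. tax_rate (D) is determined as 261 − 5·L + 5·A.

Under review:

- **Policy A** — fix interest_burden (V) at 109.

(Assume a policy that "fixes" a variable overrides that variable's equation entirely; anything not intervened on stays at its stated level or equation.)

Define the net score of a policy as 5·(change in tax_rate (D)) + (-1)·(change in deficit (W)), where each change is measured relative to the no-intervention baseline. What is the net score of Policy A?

25102

Baseline:
  V = 98
  L = 273 − 4·98 = -119
  W = 82 + 2·98 − 4·(-119) = 754
  A = 14 − 4·(-119) + 4·754 = 3506
  D = 261 − 5·(-119) + 5·3506 = 18386
Policy A (V := 109):
  V = 109
  L = 273 − 4·109 = -163
  W = 82 + 2·109 − 4·(-163) = 952
  A = 14 − 4·(-163) + 4·952 = 4474
  D = 261 − 5·(-163) + 5·4474 = 23446
ΔD = 23446 − 18386 = 5060; ΔW = 952 − 754 = 198
Score = 5·5060 + (-1)·198 = 25102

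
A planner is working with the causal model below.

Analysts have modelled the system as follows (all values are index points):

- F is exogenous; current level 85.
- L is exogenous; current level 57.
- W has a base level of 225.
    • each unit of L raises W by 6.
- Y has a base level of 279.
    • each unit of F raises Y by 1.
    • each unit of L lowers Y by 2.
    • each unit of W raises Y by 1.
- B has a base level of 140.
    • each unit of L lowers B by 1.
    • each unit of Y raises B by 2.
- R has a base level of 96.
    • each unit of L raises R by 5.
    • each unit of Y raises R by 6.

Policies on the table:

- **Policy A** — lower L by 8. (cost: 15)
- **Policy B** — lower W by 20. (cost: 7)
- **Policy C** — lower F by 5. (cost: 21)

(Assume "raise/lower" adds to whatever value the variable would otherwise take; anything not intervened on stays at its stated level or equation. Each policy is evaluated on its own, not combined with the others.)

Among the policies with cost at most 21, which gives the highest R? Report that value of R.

Policy A (L − 8):
  F = 85
  L = 57 − 8 = 49
  W = 225 + 6·49 = 519
  Y = 279 + 85 − 2·49 + 519 = 785
  R = 96 + 5·49 + 6·785 = 5051
Policy B (W − 20):
  F = 85
  L = 57
  W = 225 + 6·57 (−20 from intervention) = 547
  Y = 279 + 85 − 2·57 + 547 = 797
  R = 96 + 5·57 + 6·797 = 5163
Policy C (F − 5):
  F = 85 − 5 = 80
  L = 57
  W = 225 + 6·57 = 567
  Y = 279 + 80 − 2·57 + 567 = 812
  R = 96 + 5·57 + 6·812 = 5253
Comparing — Policy A: R=5051, Policy B: R=5163, Policy C: R=5253. Highest is 5253 (Policy C).

5253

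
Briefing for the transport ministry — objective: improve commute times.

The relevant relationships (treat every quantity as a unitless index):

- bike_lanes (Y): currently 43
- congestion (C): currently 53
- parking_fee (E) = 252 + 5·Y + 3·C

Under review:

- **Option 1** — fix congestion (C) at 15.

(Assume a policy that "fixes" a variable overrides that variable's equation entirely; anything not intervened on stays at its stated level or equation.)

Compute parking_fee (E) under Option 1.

512

Option 1 (C := 15):
  Y = 43
  C = 15
  E = 252 + 5·43 + 3·15 = 512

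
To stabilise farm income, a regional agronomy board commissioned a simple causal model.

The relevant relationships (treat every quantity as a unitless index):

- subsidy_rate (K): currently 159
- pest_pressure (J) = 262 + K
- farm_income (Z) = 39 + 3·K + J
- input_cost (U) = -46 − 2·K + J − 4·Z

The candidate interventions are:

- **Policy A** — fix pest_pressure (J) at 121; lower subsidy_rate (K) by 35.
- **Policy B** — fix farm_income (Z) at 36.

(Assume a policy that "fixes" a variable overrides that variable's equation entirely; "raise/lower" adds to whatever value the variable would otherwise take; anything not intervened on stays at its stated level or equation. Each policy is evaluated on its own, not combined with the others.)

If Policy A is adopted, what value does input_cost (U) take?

-2301

Policy A (J := 121, K − 35):
  K = 159 − 35 = 124
  J = 121
  Z = 39 + 3·124 + 121 = 532
  U = -46 − 2·124 + 121 − 4·532 = -2301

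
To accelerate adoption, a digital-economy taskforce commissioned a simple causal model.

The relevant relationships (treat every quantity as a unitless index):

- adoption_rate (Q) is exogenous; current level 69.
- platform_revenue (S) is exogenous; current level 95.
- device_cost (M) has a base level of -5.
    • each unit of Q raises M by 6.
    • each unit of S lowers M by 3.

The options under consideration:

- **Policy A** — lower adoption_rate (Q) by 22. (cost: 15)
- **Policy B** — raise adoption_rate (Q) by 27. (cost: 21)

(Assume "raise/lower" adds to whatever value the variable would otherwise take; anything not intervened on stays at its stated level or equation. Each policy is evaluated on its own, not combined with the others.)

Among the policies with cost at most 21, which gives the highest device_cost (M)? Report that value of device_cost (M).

286

Policy A (Q − 22):
  Q = 69 − 22 = 47
  S = 95
  M = -5 + 6·47 − 3·95 = -8
Policy B (Q + 27):
  Q = 69 + 27 = 96
  S = 95
  M = -5 + 6·96 − 3·95 = 286
Comparing — Policy A: M=-8, Policy B: M=286. Highest is 286 (Policy B).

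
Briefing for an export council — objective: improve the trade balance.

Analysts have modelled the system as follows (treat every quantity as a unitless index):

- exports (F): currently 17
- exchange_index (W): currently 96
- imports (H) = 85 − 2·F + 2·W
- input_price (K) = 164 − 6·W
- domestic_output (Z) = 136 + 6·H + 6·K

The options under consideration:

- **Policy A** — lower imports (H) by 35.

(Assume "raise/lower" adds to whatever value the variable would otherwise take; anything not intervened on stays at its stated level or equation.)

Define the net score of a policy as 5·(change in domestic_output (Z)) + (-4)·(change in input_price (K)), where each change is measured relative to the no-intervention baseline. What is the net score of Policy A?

-1050

Baseline:
  F = 17
  W = 96
  H = 85 − 2·17 + 2·96 = 243
  K = 164 − 6·96 = -412
  Z = 136 + 6·243 + 6·(-412) = -878
Policy A (H − 35):
  F = 17
  W = 96
  H = 85 − 2·17 + 2·96 (−35 from intervention) = 208
  K = 164 − 6·96 = -412
  Z = 136 + 6·208 + 6·(-412) = -1088
ΔZ = -1088 − (-878) = -210; ΔK = -412 − (-412) = 0
Score = 5·(-210) + (-4)·0 = -1050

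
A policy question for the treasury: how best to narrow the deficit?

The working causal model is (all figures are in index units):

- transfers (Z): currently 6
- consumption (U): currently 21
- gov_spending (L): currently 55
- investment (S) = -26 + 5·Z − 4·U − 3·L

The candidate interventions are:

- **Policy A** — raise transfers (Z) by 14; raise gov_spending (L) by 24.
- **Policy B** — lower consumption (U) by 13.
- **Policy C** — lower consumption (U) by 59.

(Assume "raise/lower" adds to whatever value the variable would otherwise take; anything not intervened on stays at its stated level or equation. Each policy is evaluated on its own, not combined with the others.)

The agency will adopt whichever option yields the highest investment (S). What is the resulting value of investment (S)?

-9

Policy A (Z + 14, L + 24):
  Z = 6 + 14 = 20
  U = 21
  L = 55 + 24 = 79
  S = -26 + 5·20 − 4·21 − 3·79 = -247
Policy B (U − 13):
  Z = 6
  U = 21 − 13 = 8
  L = 55
  S = -26 + 5·6 − 4·8 − 3·55 = -193
Policy C (U − 59):
  Z = 6
  U = 21 − 59 = -38
  L = 55
  S = -26 + 5·6 − 4·(-38) − 3·55 = -9
Comparing — Policy A: S=-247, Policy B: S=-193, Policy C: S=-9. Highest is -9 (Policy C).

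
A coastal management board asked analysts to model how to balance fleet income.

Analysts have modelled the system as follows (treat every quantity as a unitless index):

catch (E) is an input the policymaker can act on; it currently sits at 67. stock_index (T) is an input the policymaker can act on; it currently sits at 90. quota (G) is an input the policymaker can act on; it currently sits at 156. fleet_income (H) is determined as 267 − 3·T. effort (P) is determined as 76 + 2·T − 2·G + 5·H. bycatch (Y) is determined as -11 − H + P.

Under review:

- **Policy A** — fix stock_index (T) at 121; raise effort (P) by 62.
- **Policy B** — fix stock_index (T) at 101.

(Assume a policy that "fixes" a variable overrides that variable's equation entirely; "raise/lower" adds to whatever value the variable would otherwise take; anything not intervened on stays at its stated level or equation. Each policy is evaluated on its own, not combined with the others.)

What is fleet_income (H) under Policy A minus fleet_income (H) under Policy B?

-60

Policy A (T := 121, P + 62):
  T = 121
  H = 267 − 3·121 = -96
Policy B (T := 101):
  T = 101
  H = 267 − 3·101 = -36
H: -96 − (-36) = -60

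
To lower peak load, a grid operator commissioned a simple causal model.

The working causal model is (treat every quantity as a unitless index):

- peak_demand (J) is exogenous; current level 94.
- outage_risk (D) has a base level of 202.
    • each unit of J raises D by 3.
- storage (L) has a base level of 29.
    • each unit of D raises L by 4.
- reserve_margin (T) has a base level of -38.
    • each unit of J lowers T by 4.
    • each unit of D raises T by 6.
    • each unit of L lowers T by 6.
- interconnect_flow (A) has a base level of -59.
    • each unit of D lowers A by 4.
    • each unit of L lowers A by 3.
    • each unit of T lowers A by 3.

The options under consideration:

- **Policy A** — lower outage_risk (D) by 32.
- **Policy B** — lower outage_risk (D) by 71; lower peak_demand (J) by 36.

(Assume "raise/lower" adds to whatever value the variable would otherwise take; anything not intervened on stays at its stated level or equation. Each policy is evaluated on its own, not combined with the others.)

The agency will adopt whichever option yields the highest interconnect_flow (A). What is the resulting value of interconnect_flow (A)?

Policy A (D − 32):
  J = 94
  D = 202 + 3·94 (−32 from intervention) = 452
  L = 29 + 4·452 = 1837
  T = -38 − 4·94 + 6·452 − 6·1837 = -8724
  A = -59 − 4·452 − 3·1837 − 3·(-8724) = 18794
Policy B (D − 71, J − 36):
  J = 94 − 36 = 58
  D = 202 + 3·58 (−71 from intervention) = 305
  L = 29 + 4·305 = 1249
  T = -38 − 4·58 + 6·305 − 6·1249 = -5934
  A = -59 − 4·305 − 3·1249 − 3·(-5934) = 12776
Comparing — Policy A: A=18794, Policy B: A=12776. Highest is 18794 (Policy A).

18794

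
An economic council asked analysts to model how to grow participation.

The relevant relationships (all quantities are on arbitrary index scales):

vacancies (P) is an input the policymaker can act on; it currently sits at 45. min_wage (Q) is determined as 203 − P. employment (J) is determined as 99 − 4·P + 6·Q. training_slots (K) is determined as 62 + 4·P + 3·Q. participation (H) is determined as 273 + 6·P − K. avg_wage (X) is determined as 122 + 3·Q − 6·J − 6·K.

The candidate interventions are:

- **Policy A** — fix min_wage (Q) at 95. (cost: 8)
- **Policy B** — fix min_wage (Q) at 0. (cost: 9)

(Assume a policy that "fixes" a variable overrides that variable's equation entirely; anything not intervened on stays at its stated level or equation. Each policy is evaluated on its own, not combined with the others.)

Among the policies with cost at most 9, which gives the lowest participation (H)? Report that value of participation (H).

16

Policy A (Q := 95):
  P = 45
  Q = 95
  K = 62 + 4·45 + 3·95 = 527
  H = 273 + 6·45 − 527 = 16
Policy B (Q := 0):
  P = 45
  Q = 0
  K = 62 + 4·45 + 3·0 = 242
  H = 273 + 6·45 − 242 = 301
Comparing — Policy A: H=16, Policy B: H=301. Lowest is 16 (Policy A).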